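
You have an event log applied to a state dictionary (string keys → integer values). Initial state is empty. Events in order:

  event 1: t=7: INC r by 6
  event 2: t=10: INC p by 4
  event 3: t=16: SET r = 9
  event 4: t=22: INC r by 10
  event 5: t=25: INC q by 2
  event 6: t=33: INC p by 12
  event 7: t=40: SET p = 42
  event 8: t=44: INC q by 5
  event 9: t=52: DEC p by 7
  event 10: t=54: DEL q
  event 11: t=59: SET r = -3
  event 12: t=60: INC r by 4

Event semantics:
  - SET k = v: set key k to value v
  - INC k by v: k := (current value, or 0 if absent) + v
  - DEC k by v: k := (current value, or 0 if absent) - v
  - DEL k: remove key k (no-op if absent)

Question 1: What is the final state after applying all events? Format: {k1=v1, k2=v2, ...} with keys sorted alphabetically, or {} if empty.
  after event 1 (t=7: INC r by 6): {r=6}
  after event 2 (t=10: INC p by 4): {p=4, r=6}
  after event 3 (t=16: SET r = 9): {p=4, r=9}
  after event 4 (t=22: INC r by 10): {p=4, r=19}
  after event 5 (t=25: INC q by 2): {p=4, q=2, r=19}
  after event 6 (t=33: INC p by 12): {p=16, q=2, r=19}
  after event 7 (t=40: SET p = 42): {p=42, q=2, r=19}
  after event 8 (t=44: INC q by 5): {p=42, q=7, r=19}
  after event 9 (t=52: DEC p by 7): {p=35, q=7, r=19}
  after event 10 (t=54: DEL q): {p=35, r=19}
  after event 11 (t=59: SET r = -3): {p=35, r=-3}
  after event 12 (t=60: INC r by 4): {p=35, r=1}

Answer: {p=35, r=1}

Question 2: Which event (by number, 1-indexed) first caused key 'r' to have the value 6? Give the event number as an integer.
Answer: 1

Derivation:
Looking for first event where r becomes 6:
  event 1: r (absent) -> 6  <-- first match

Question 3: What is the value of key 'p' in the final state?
Answer: 35

Derivation:
Track key 'p' through all 12 events:
  event 1 (t=7: INC r by 6): p unchanged
  event 2 (t=10: INC p by 4): p (absent) -> 4
  event 3 (t=16: SET r = 9): p unchanged
  event 4 (t=22: INC r by 10): p unchanged
  event 5 (t=25: INC q by 2): p unchanged
  event 6 (t=33: INC p by 12): p 4 -> 16
  event 7 (t=40: SET p = 42): p 16 -> 42
  event 8 (t=44: INC q by 5): p unchanged
  event 9 (t=52: DEC p by 7): p 42 -> 35
  event 10 (t=54: DEL q): p unchanged
  event 11 (t=59: SET r = -3): p unchanged
  event 12 (t=60: INC r by 4): p unchanged
Final: p = 35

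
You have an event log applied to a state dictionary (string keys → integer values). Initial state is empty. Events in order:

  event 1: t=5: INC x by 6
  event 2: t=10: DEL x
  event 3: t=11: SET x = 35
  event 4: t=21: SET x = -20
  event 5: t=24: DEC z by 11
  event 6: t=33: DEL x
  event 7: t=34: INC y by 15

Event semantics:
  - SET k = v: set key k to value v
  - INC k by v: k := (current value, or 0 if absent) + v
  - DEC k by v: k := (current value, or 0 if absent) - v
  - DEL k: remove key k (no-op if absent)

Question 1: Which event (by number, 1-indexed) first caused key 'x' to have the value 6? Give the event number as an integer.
Answer: 1

Derivation:
Looking for first event where x becomes 6:
  event 1: x (absent) -> 6  <-- first match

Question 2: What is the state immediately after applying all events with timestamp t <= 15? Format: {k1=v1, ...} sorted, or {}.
Answer: {x=35}

Derivation:
Apply events with t <= 15 (3 events):
  after event 1 (t=5: INC x by 6): {x=6}
  after event 2 (t=10: DEL x): {}
  after event 3 (t=11: SET x = 35): {x=35}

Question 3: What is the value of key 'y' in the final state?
Answer: 15

Derivation:
Track key 'y' through all 7 events:
  event 1 (t=5: INC x by 6): y unchanged
  event 2 (t=10: DEL x): y unchanged
  event 3 (t=11: SET x = 35): y unchanged
  event 4 (t=21: SET x = -20): y unchanged
  event 5 (t=24: DEC z by 11): y unchanged
  event 6 (t=33: DEL x): y unchanged
  event 7 (t=34: INC y by 15): y (absent) -> 15
Final: y = 15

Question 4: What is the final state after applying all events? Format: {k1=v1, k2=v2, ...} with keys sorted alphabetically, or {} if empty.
Answer: {y=15, z=-11}

Derivation:
  after event 1 (t=5: INC x by 6): {x=6}
  after event 2 (t=10: DEL x): {}
  after event 3 (t=11: SET x = 35): {x=35}
  after event 4 (t=21: SET x = -20): {x=-20}
  after event 5 (t=24: DEC z by 11): {x=-20, z=-11}
  after event 6 (t=33: DEL x): {z=-11}
  after event 7 (t=34: INC y by 15): {y=15, z=-11}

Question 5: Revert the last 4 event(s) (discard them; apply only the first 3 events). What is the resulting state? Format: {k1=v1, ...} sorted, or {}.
Keep first 3 events (discard last 4):
  after event 1 (t=5: INC x by 6): {x=6}
  after event 2 (t=10: DEL x): {}
  after event 3 (t=11: SET x = 35): {x=35}

Answer: {x=35}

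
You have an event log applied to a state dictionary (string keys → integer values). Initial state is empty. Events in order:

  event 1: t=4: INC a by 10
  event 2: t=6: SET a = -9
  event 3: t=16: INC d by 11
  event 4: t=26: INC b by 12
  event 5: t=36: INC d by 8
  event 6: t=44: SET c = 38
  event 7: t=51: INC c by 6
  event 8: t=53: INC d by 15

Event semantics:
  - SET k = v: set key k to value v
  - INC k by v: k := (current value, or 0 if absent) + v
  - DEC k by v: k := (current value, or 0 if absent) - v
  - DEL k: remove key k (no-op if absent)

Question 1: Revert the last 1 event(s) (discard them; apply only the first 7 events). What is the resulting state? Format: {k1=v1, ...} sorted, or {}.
Keep first 7 events (discard last 1):
  after event 1 (t=4: INC a by 10): {a=10}
  after event 2 (t=6: SET a = -9): {a=-9}
  after event 3 (t=16: INC d by 11): {a=-9, d=11}
  after event 4 (t=26: INC b by 12): {a=-9, b=12, d=11}
  after event 5 (t=36: INC d by 8): {a=-9, b=12, d=19}
  after event 6 (t=44: SET c = 38): {a=-9, b=12, c=38, d=19}
  after event 7 (t=51: INC c by 6): {a=-9, b=12, c=44, d=19}

Answer: {a=-9, b=12, c=44, d=19}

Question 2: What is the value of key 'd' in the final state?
Track key 'd' through all 8 events:
  event 1 (t=4: INC a by 10): d unchanged
  event 2 (t=6: SET a = -9): d unchanged
  event 3 (t=16: INC d by 11): d (absent) -> 11
  event 4 (t=26: INC b by 12): d unchanged
  event 5 (t=36: INC d by 8): d 11 -> 19
  event 6 (t=44: SET c = 38): d unchanged
  event 7 (t=51: INC c by 6): d unchanged
  event 8 (t=53: INC d by 15): d 19 -> 34
Final: d = 34

Answer: 34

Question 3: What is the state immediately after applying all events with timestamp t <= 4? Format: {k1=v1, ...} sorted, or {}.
Answer: {a=10}

Derivation:
Apply events with t <= 4 (1 events):
  after event 1 (t=4: INC a by 10): {a=10}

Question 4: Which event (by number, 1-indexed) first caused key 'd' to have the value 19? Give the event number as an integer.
Looking for first event where d becomes 19:
  event 3: d = 11
  event 4: d = 11
  event 5: d 11 -> 19  <-- first match

Answer: 5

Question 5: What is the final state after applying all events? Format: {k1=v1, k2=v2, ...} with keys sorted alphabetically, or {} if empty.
  after event 1 (t=4: INC a by 10): {a=10}
  after event 2 (t=6: SET a = -9): {a=-9}
  after event 3 (t=16: INC d by 11): {a=-9, d=11}
  after event 4 (t=26: INC b by 12): {a=-9, b=12, d=11}
  after event 5 (t=36: INC d by 8): {a=-9, b=12, d=19}
  after event 6 (t=44: SET c = 38): {a=-9, b=12, c=38, d=19}
  after event 7 (t=51: INC c by 6): {a=-9, b=12, c=44, d=19}
  after event 8 (t=53: INC d by 15): {a=-9, b=12, c=44, d=34}

Answer: {a=-9, b=12, c=44, d=34}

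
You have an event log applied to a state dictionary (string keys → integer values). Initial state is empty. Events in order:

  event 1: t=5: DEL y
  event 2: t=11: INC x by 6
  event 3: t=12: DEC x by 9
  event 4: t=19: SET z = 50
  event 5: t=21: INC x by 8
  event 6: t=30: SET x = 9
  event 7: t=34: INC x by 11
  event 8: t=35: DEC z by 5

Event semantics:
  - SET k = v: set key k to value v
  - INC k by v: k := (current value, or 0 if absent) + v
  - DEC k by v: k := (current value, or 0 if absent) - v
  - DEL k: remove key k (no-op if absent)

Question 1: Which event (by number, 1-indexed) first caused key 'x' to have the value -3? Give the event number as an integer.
Looking for first event where x becomes -3:
  event 2: x = 6
  event 3: x 6 -> -3  <-- first match

Answer: 3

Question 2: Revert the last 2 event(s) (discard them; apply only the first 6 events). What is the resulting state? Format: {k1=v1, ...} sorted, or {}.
Keep first 6 events (discard last 2):
  after event 1 (t=5: DEL y): {}
  after event 2 (t=11: INC x by 6): {x=6}
  after event 3 (t=12: DEC x by 9): {x=-3}
  after event 4 (t=19: SET z = 50): {x=-3, z=50}
  after event 5 (t=21: INC x by 8): {x=5, z=50}
  after event 6 (t=30: SET x = 9): {x=9, z=50}

Answer: {x=9, z=50}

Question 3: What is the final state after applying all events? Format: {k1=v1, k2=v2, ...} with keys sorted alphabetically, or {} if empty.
  after event 1 (t=5: DEL y): {}
  after event 2 (t=11: INC x by 6): {x=6}
  after event 3 (t=12: DEC x by 9): {x=-3}
  after event 4 (t=19: SET z = 50): {x=-3, z=50}
  after event 5 (t=21: INC x by 8): {x=5, z=50}
  after event 6 (t=30: SET x = 9): {x=9, z=50}
  after event 7 (t=34: INC x by 11): {x=20, z=50}
  after event 8 (t=35: DEC z by 5): {x=20, z=45}

Answer: {x=20, z=45}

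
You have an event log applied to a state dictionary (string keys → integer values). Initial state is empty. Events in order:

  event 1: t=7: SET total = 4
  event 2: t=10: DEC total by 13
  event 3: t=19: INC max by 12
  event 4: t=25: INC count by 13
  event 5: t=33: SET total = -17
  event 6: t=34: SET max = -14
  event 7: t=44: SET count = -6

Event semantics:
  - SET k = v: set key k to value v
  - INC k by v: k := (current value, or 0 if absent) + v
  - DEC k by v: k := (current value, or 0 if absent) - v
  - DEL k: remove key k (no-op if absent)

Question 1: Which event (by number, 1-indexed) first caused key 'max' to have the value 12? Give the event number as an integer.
Looking for first event where max becomes 12:
  event 3: max (absent) -> 12  <-- first match

Answer: 3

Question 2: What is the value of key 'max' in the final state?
Answer: -14

Derivation:
Track key 'max' through all 7 events:
  event 1 (t=7: SET total = 4): max unchanged
  event 2 (t=10: DEC total by 13): max unchanged
  event 3 (t=19: INC max by 12): max (absent) -> 12
  event 4 (t=25: INC count by 13): max unchanged
  event 5 (t=33: SET total = -17): max unchanged
  event 6 (t=34: SET max = -14): max 12 -> -14
  event 7 (t=44: SET count = -6): max unchanged
Final: max = -14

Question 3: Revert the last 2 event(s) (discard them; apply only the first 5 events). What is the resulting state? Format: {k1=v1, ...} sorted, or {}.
Answer: {count=13, max=12, total=-17}

Derivation:
Keep first 5 events (discard last 2):
  after event 1 (t=7: SET total = 4): {total=4}
  after event 2 (t=10: DEC total by 13): {total=-9}
  after event 3 (t=19: INC max by 12): {max=12, total=-9}
  after event 4 (t=25: INC count by 13): {count=13, max=12, total=-9}
  after event 5 (t=33: SET total = -17): {count=13, max=12, total=-17}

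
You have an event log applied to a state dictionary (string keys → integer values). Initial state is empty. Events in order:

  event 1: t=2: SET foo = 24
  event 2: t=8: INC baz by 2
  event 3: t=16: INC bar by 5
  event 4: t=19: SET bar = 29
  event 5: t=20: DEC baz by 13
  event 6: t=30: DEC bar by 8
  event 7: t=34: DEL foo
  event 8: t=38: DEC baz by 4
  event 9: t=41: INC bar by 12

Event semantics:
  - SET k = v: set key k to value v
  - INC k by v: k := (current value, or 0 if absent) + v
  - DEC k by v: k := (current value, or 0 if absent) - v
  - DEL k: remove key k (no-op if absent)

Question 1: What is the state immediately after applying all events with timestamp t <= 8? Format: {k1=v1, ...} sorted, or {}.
Answer: {baz=2, foo=24}

Derivation:
Apply events with t <= 8 (2 events):
  after event 1 (t=2: SET foo = 24): {foo=24}
  after event 2 (t=8: INC baz by 2): {baz=2, foo=24}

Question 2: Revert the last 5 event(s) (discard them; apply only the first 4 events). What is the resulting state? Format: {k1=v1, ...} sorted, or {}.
Keep first 4 events (discard last 5):
  after event 1 (t=2: SET foo = 24): {foo=24}
  after event 2 (t=8: INC baz by 2): {baz=2, foo=24}
  after event 3 (t=16: INC bar by 5): {bar=5, baz=2, foo=24}
  after event 4 (t=19: SET bar = 29): {bar=29, baz=2, foo=24}

Answer: {bar=29, baz=2, foo=24}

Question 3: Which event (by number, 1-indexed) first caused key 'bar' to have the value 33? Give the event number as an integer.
Answer: 9

Derivation:
Looking for first event where bar becomes 33:
  event 3: bar = 5
  event 4: bar = 29
  event 5: bar = 29
  event 6: bar = 21
  event 7: bar = 21
  event 8: bar = 21
  event 9: bar 21 -> 33  <-- first match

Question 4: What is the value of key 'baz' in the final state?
Answer: -15

Derivation:
Track key 'baz' through all 9 events:
  event 1 (t=2: SET foo = 24): baz unchanged
  event 2 (t=8: INC baz by 2): baz (absent) -> 2
  event 3 (t=16: INC bar by 5): baz unchanged
  event 4 (t=19: SET bar = 29): baz unchanged
  event 5 (t=20: DEC baz by 13): baz 2 -> -11
  event 6 (t=30: DEC bar by 8): baz unchanged
  event 7 (t=34: DEL foo): baz unchanged
  event 8 (t=38: DEC baz by 4): baz -11 -> -15
  event 9 (t=41: INC bar by 12): baz unchanged
Final: baz = -15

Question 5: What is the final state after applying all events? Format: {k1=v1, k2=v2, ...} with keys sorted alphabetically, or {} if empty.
  after event 1 (t=2: SET foo = 24): {foo=24}
  after event 2 (t=8: INC baz by 2): {baz=2, foo=24}
  after event 3 (t=16: INC bar by 5): {bar=5, baz=2, foo=24}
  after event 4 (t=19: SET bar = 29): {bar=29, baz=2, foo=24}
  after event 5 (t=20: DEC baz by 13): {bar=29, baz=-11, foo=24}
  after event 6 (t=30: DEC bar by 8): {bar=21, baz=-11, foo=24}
  after event 7 (t=34: DEL foo): {bar=21, baz=-11}
  after event 8 (t=38: DEC baz by 4): {bar=21, baz=-15}
  after event 9 (t=41: INC bar by 12): {bar=33, baz=-15}

Answer: {bar=33, baz=-15}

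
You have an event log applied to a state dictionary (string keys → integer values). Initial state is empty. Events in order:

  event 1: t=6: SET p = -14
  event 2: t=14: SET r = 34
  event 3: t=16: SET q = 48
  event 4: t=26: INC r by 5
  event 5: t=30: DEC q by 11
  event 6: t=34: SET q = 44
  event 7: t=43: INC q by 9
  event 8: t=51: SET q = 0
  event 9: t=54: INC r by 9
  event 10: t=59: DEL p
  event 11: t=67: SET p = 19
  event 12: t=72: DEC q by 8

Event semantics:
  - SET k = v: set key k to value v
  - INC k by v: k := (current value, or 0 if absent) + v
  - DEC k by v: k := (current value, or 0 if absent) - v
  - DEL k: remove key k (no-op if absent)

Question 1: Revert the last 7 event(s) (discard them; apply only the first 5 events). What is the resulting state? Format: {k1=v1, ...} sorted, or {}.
Keep first 5 events (discard last 7):
  after event 1 (t=6: SET p = -14): {p=-14}
  after event 2 (t=14: SET r = 34): {p=-14, r=34}
  after event 3 (t=16: SET q = 48): {p=-14, q=48, r=34}
  after event 4 (t=26: INC r by 5): {p=-14, q=48, r=39}
  after event 5 (t=30: DEC q by 11): {p=-14, q=37, r=39}

Answer: {p=-14, q=37, r=39}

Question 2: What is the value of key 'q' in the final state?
Track key 'q' through all 12 events:
  event 1 (t=6: SET p = -14): q unchanged
  event 2 (t=14: SET r = 34): q unchanged
  event 3 (t=16: SET q = 48): q (absent) -> 48
  event 4 (t=26: INC r by 5): q unchanged
  event 5 (t=30: DEC q by 11): q 48 -> 37
  event 6 (t=34: SET q = 44): q 37 -> 44
  event 7 (t=43: INC q by 9): q 44 -> 53
  event 8 (t=51: SET q = 0): q 53 -> 0
  event 9 (t=54: INC r by 9): q unchanged
  event 10 (t=59: DEL p): q unchanged
  event 11 (t=67: SET p = 19): q unchanged
  event 12 (t=72: DEC q by 8): q 0 -> -8
Final: q = -8

Answer: -8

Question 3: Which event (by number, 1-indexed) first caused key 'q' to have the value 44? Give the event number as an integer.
Looking for first event where q becomes 44:
  event 3: q = 48
  event 4: q = 48
  event 5: q = 37
  event 6: q 37 -> 44  <-- first match

Answer: 6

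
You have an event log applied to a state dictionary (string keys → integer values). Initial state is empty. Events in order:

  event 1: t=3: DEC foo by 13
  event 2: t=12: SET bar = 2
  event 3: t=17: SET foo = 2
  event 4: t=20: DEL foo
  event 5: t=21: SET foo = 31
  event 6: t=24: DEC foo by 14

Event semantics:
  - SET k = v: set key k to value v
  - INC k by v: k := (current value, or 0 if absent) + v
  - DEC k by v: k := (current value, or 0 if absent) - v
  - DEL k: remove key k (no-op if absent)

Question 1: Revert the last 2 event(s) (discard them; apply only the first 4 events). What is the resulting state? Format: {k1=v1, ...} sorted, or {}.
Keep first 4 events (discard last 2):
  after event 1 (t=3: DEC foo by 13): {foo=-13}
  after event 2 (t=12: SET bar = 2): {bar=2, foo=-13}
  after event 3 (t=17: SET foo = 2): {bar=2, foo=2}
  after event 4 (t=20: DEL foo): {bar=2}

Answer: {bar=2}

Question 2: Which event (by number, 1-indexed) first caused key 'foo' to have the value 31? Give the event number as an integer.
Looking for first event where foo becomes 31:
  event 1: foo = -13
  event 2: foo = -13
  event 3: foo = 2
  event 4: foo = (absent)
  event 5: foo (absent) -> 31  <-- first match

Answer: 5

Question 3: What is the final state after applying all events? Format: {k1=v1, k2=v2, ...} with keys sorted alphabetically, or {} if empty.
Answer: {bar=2, foo=17}

Derivation:
  after event 1 (t=3: DEC foo by 13): {foo=-13}
  after event 2 (t=12: SET bar = 2): {bar=2, foo=-13}
  after event 3 (t=17: SET foo = 2): {bar=2, foo=2}
  after event 4 (t=20: DEL foo): {bar=2}
  after event 5 (t=21: SET foo = 31): {bar=2, foo=31}
  after event 6 (t=24: DEC foo by 14): {bar=2, foo=17}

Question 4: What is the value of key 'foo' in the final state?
Track key 'foo' through all 6 events:
  event 1 (t=3: DEC foo by 13): foo (absent) -> -13
  event 2 (t=12: SET bar = 2): foo unchanged
  event 3 (t=17: SET foo = 2): foo -13 -> 2
  event 4 (t=20: DEL foo): foo 2 -> (absent)
  event 5 (t=21: SET foo = 31): foo (absent) -> 31
  event 6 (t=24: DEC foo by 14): foo 31 -> 17
Final: foo = 17

Answer: 17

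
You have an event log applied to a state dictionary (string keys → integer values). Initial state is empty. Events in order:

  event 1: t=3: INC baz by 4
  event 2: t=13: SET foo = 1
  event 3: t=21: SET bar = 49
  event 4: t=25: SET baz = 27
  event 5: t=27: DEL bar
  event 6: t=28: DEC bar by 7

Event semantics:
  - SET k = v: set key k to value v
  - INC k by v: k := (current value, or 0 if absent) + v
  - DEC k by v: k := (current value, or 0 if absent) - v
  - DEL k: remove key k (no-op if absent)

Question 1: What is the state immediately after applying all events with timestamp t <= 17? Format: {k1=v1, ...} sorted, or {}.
Apply events with t <= 17 (2 events):
  after event 1 (t=3: INC baz by 4): {baz=4}
  after event 2 (t=13: SET foo = 1): {baz=4, foo=1}

Answer: {baz=4, foo=1}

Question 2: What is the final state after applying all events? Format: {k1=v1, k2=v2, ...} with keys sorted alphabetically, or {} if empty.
Answer: {bar=-7, baz=27, foo=1}

Derivation:
  after event 1 (t=3: INC baz by 4): {baz=4}
  after event 2 (t=13: SET foo = 1): {baz=4, foo=1}
  after event 3 (t=21: SET bar = 49): {bar=49, baz=4, foo=1}
  after event 4 (t=25: SET baz = 27): {bar=49, baz=27, foo=1}
  after event 5 (t=27: DEL bar): {baz=27, foo=1}
  after event 6 (t=28: DEC bar by 7): {bar=-7, baz=27, foo=1}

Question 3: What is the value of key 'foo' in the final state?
Track key 'foo' through all 6 events:
  event 1 (t=3: INC baz by 4): foo unchanged
  event 2 (t=13: SET foo = 1): foo (absent) -> 1
  event 3 (t=21: SET bar = 49): foo unchanged
  event 4 (t=25: SET baz = 27): foo unchanged
  event 5 (t=27: DEL bar): foo unchanged
  event 6 (t=28: DEC bar by 7): foo unchanged
Final: foo = 1

Answer: 1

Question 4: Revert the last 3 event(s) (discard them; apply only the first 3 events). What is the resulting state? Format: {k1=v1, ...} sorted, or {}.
Answer: {bar=49, baz=4, foo=1}

Derivation:
Keep first 3 events (discard last 3):
  after event 1 (t=3: INC baz by 4): {baz=4}
  after event 2 (t=13: SET foo = 1): {baz=4, foo=1}
  after event 3 (t=21: SET bar = 49): {bar=49, baz=4, foo=1}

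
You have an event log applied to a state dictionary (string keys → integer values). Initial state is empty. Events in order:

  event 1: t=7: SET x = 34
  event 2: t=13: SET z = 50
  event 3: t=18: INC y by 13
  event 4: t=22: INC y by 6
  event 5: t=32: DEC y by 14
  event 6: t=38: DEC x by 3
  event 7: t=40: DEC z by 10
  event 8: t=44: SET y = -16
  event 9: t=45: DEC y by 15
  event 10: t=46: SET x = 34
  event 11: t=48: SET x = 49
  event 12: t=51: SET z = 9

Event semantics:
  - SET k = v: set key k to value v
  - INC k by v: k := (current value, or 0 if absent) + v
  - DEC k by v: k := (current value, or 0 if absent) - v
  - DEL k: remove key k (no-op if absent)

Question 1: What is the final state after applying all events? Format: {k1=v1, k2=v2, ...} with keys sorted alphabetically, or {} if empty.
Answer: {x=49, y=-31, z=9}

Derivation:
  after event 1 (t=7: SET x = 34): {x=34}
  after event 2 (t=13: SET z = 50): {x=34, z=50}
  after event 3 (t=18: INC y by 13): {x=34, y=13, z=50}
  after event 4 (t=22: INC y by 6): {x=34, y=19, z=50}
  after event 5 (t=32: DEC y by 14): {x=34, y=5, z=50}
  after event 6 (t=38: DEC x by 3): {x=31, y=5, z=50}
  after event 7 (t=40: DEC z by 10): {x=31, y=5, z=40}
  after event 8 (t=44: SET y = -16): {x=31, y=-16, z=40}
  after event 9 (t=45: DEC y by 15): {x=31, y=-31, z=40}
  after event 10 (t=46: SET x = 34): {x=34, y=-31, z=40}
  after event 11 (t=48: SET x = 49): {x=49, y=-31, z=40}
  after event 12 (t=51: SET z = 9): {x=49, y=-31, z=9}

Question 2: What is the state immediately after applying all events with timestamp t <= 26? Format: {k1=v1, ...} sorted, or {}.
Answer: {x=34, y=19, z=50}

Derivation:
Apply events with t <= 26 (4 events):
  after event 1 (t=7: SET x = 34): {x=34}
  after event 2 (t=13: SET z = 50): {x=34, z=50}
  after event 3 (t=18: INC y by 13): {x=34, y=13, z=50}
  after event 4 (t=22: INC y by 6): {x=34, y=19, z=50}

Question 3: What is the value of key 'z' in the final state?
Track key 'z' through all 12 events:
  event 1 (t=7: SET x = 34): z unchanged
  event 2 (t=13: SET z = 50): z (absent) -> 50
  event 3 (t=18: INC y by 13): z unchanged
  event 4 (t=22: INC y by 6): z unchanged
  event 5 (t=32: DEC y by 14): z unchanged
  event 6 (t=38: DEC x by 3): z unchanged
  event 7 (t=40: DEC z by 10): z 50 -> 40
  event 8 (t=44: SET y = -16): z unchanged
  event 9 (t=45: DEC y by 15): z unchanged
  event 10 (t=46: SET x = 34): z unchanged
  event 11 (t=48: SET x = 49): z unchanged
  event 12 (t=51: SET z = 9): z 40 -> 9
Final: z = 9

Answer: 9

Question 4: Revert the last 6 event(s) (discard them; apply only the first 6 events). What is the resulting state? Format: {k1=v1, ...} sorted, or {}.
Answer: {x=31, y=5, z=50}

Derivation:
Keep first 6 events (discard last 6):
  after event 1 (t=7: SET x = 34): {x=34}
  after event 2 (t=13: SET z = 50): {x=34, z=50}
  after event 3 (t=18: INC y by 13): {x=34, y=13, z=50}
  after event 4 (t=22: INC y by 6): {x=34, y=19, z=50}
  after event 5 (t=32: DEC y by 14): {x=34, y=5, z=50}
  after event 6 (t=38: DEC x by 3): {x=31, y=5, z=50}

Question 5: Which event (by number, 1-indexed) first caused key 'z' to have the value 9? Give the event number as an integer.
Looking for first event where z becomes 9:
  event 2: z = 50
  event 3: z = 50
  event 4: z = 50
  event 5: z = 50
  event 6: z = 50
  event 7: z = 40
  event 8: z = 40
  event 9: z = 40
  event 10: z = 40
  event 11: z = 40
  event 12: z 40 -> 9  <-- first match

Answer: 12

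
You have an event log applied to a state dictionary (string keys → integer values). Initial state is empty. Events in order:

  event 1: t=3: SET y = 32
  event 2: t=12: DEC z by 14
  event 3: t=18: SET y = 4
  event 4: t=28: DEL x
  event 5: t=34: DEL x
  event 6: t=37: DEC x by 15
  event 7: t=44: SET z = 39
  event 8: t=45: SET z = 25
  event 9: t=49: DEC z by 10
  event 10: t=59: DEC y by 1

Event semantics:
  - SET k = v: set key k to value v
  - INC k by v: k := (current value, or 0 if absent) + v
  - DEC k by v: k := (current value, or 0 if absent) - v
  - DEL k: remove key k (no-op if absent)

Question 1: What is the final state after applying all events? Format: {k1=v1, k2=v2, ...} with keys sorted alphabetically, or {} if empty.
  after event 1 (t=3: SET y = 32): {y=32}
  after event 2 (t=12: DEC z by 14): {y=32, z=-14}
  after event 3 (t=18: SET y = 4): {y=4, z=-14}
  after event 4 (t=28: DEL x): {y=4, z=-14}
  after event 5 (t=34: DEL x): {y=4, z=-14}
  after event 6 (t=37: DEC x by 15): {x=-15, y=4, z=-14}
  after event 7 (t=44: SET z = 39): {x=-15, y=4, z=39}
  after event 8 (t=45: SET z = 25): {x=-15, y=4, z=25}
  after event 9 (t=49: DEC z by 10): {x=-15, y=4, z=15}
  after event 10 (t=59: DEC y by 1): {x=-15, y=3, z=15}

Answer: {x=-15, y=3, z=15}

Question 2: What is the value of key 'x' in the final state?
Answer: -15

Derivation:
Track key 'x' through all 10 events:
  event 1 (t=3: SET y = 32): x unchanged
  event 2 (t=12: DEC z by 14): x unchanged
  event 3 (t=18: SET y = 4): x unchanged
  event 4 (t=28: DEL x): x (absent) -> (absent)
  event 5 (t=34: DEL x): x (absent) -> (absent)
  event 6 (t=37: DEC x by 15): x (absent) -> -15
  event 7 (t=44: SET z = 39): x unchanged
  event 8 (t=45: SET z = 25): x unchanged
  event 9 (t=49: DEC z by 10): x unchanged
  event 10 (t=59: DEC y by 1): x unchanged
Final: x = -15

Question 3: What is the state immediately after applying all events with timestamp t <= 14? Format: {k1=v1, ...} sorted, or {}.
Answer: {y=32, z=-14}

Derivation:
Apply events with t <= 14 (2 events):
  after event 1 (t=3: SET y = 32): {y=32}
  after event 2 (t=12: DEC z by 14): {y=32, z=-14}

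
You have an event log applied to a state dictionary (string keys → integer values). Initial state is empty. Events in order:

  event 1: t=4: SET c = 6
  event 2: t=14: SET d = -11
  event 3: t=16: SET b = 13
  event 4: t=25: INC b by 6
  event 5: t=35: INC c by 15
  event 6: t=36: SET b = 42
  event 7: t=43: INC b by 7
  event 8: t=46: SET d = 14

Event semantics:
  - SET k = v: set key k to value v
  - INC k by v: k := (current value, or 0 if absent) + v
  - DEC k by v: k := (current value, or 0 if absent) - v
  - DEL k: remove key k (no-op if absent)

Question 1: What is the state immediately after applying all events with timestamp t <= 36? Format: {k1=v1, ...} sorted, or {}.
Apply events with t <= 36 (6 events):
  after event 1 (t=4: SET c = 6): {c=6}
  after event 2 (t=14: SET d = -11): {c=6, d=-11}
  after event 3 (t=16: SET b = 13): {b=13, c=6, d=-11}
  after event 4 (t=25: INC b by 6): {b=19, c=6, d=-11}
  after event 5 (t=35: INC c by 15): {b=19, c=21, d=-11}
  after event 6 (t=36: SET b = 42): {b=42, c=21, d=-11}

Answer: {b=42, c=21, d=-11}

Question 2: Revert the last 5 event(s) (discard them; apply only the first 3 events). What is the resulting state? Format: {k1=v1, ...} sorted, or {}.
Answer: {b=13, c=6, d=-11}

Derivation:
Keep first 3 events (discard last 5):
  after event 1 (t=4: SET c = 6): {c=6}
  after event 2 (t=14: SET d = -11): {c=6, d=-11}
  after event 3 (t=16: SET b = 13): {b=13, c=6, d=-11}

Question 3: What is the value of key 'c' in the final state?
Answer: 21

Derivation:
Track key 'c' through all 8 events:
  event 1 (t=4: SET c = 6): c (absent) -> 6
  event 2 (t=14: SET d = -11): c unchanged
  event 3 (t=16: SET b = 13): c unchanged
  event 4 (t=25: INC b by 6): c unchanged
  event 5 (t=35: INC c by 15): c 6 -> 21
  event 6 (t=36: SET b = 42): c unchanged
  event 7 (t=43: INC b by 7): c unchanged
  event 8 (t=46: SET d = 14): c unchanged
Final: c = 21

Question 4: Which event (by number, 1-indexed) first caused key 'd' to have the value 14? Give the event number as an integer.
Answer: 8

Derivation:
Looking for first event where d becomes 14:
  event 2: d = -11
  event 3: d = -11
  event 4: d = -11
  event 5: d = -11
  event 6: d = -11
  event 7: d = -11
  event 8: d -11 -> 14  <-- first match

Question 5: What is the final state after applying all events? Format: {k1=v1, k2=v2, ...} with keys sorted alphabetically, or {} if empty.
  after event 1 (t=4: SET c = 6): {c=6}
  after event 2 (t=14: SET d = -11): {c=6, d=-11}
  after event 3 (t=16: SET b = 13): {b=13, c=6, d=-11}
  after event 4 (t=25: INC b by 6): {b=19, c=6, d=-11}
  after event 5 (t=35: INC c by 15): {b=19, c=21, d=-11}
  after event 6 (t=36: SET b = 42): {b=42, c=21, d=-11}
  after event 7 (t=43: INC b by 7): {b=49, c=21, d=-11}
  after event 8 (t=46: SET d = 14): {b=49, c=21, d=14}

Answer: {b=49, c=21, d=14}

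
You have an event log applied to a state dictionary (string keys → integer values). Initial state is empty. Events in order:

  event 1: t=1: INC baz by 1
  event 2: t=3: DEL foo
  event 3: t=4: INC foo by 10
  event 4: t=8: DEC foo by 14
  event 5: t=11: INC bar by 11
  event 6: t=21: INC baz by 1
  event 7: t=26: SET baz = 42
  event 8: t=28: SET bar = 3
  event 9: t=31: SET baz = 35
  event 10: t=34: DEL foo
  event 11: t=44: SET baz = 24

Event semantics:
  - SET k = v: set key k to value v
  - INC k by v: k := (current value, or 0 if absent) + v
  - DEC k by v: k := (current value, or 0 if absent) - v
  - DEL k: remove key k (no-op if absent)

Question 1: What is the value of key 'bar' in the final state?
Answer: 3

Derivation:
Track key 'bar' through all 11 events:
  event 1 (t=1: INC baz by 1): bar unchanged
  event 2 (t=3: DEL foo): bar unchanged
  event 3 (t=4: INC foo by 10): bar unchanged
  event 4 (t=8: DEC foo by 14): bar unchanged
  event 5 (t=11: INC bar by 11): bar (absent) -> 11
  event 6 (t=21: INC baz by 1): bar unchanged
  event 7 (t=26: SET baz = 42): bar unchanged
  event 8 (t=28: SET bar = 3): bar 11 -> 3
  event 9 (t=31: SET baz = 35): bar unchanged
  event 10 (t=34: DEL foo): bar unchanged
  event 11 (t=44: SET baz = 24): bar unchanged
Final: bar = 3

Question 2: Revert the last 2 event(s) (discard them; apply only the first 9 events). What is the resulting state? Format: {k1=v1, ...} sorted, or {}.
Keep first 9 events (discard last 2):
  after event 1 (t=1: INC baz by 1): {baz=1}
  after event 2 (t=3: DEL foo): {baz=1}
  after event 3 (t=4: INC foo by 10): {baz=1, foo=10}
  after event 4 (t=8: DEC foo by 14): {baz=1, foo=-4}
  after event 5 (t=11: INC bar by 11): {bar=11, baz=1, foo=-4}
  after event 6 (t=21: INC baz by 1): {bar=11, baz=2, foo=-4}
  after event 7 (t=26: SET baz = 42): {bar=11, baz=42, foo=-4}
  after event 8 (t=28: SET bar = 3): {bar=3, baz=42, foo=-4}
  after event 9 (t=31: SET baz = 35): {bar=3, baz=35, foo=-4}

Answer: {bar=3, baz=35, foo=-4}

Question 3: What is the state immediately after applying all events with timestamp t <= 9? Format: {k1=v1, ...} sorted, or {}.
Answer: {baz=1, foo=-4}

Derivation:
Apply events with t <= 9 (4 events):
  after event 1 (t=1: INC baz by 1): {baz=1}
  after event 2 (t=3: DEL foo): {baz=1}
  after event 3 (t=4: INC foo by 10): {baz=1, foo=10}
  after event 4 (t=8: DEC foo by 14): {baz=1, foo=-4}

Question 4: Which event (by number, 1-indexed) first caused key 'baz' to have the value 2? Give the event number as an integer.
Answer: 6

Derivation:
Looking for first event where baz becomes 2:
  event 1: baz = 1
  event 2: baz = 1
  event 3: baz = 1
  event 4: baz = 1
  event 5: baz = 1
  event 6: baz 1 -> 2  <-- first match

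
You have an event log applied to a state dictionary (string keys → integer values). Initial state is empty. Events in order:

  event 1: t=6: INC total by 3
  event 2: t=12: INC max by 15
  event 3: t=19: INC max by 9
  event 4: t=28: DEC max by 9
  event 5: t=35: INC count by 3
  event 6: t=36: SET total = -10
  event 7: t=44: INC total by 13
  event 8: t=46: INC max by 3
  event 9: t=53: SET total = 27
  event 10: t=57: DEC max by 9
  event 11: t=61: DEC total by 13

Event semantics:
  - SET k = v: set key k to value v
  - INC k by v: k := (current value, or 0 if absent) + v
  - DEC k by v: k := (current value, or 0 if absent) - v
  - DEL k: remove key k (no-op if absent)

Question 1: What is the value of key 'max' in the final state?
Answer: 9

Derivation:
Track key 'max' through all 11 events:
  event 1 (t=6: INC total by 3): max unchanged
  event 2 (t=12: INC max by 15): max (absent) -> 15
  event 3 (t=19: INC max by 9): max 15 -> 24
  event 4 (t=28: DEC max by 9): max 24 -> 15
  event 5 (t=35: INC count by 3): max unchanged
  event 6 (t=36: SET total = -10): max unchanged
  event 7 (t=44: INC total by 13): max unchanged
  event 8 (t=46: INC max by 3): max 15 -> 18
  event 9 (t=53: SET total = 27): max unchanged
  event 10 (t=57: DEC max by 9): max 18 -> 9
  event 11 (t=61: DEC total by 13): max unchanged
Final: max = 9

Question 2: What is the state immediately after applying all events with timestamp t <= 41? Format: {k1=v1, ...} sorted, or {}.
Answer: {count=3, max=15, total=-10}

Derivation:
Apply events with t <= 41 (6 events):
  after event 1 (t=6: INC total by 3): {total=3}
  after event 2 (t=12: INC max by 15): {max=15, total=3}
  after event 3 (t=19: INC max by 9): {max=24, total=3}
  after event 4 (t=28: DEC max by 9): {max=15, total=3}
  after event 5 (t=35: INC count by 3): {count=3, max=15, total=3}
  after event 6 (t=36: SET total = -10): {count=3, max=15, total=-10}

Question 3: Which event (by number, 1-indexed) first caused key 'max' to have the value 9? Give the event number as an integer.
Looking for first event where max becomes 9:
  event 2: max = 15
  event 3: max = 24
  event 4: max = 15
  event 5: max = 15
  event 6: max = 15
  event 7: max = 15
  event 8: max = 18
  event 9: max = 18
  event 10: max 18 -> 9  <-- first match

Answer: 10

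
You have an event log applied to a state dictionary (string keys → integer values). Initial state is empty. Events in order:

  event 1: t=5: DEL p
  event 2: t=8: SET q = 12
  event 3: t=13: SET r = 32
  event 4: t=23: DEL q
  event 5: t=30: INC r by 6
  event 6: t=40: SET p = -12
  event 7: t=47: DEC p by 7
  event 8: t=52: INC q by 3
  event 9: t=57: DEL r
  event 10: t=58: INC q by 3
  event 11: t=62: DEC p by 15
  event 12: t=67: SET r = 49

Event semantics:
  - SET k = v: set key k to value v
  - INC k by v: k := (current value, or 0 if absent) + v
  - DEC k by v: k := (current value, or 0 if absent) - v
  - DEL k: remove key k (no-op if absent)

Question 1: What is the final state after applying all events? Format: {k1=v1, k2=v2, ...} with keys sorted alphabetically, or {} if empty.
  after event 1 (t=5: DEL p): {}
  after event 2 (t=8: SET q = 12): {q=12}
  after event 3 (t=13: SET r = 32): {q=12, r=32}
  after event 4 (t=23: DEL q): {r=32}
  after event 5 (t=30: INC r by 6): {r=38}
  after event 6 (t=40: SET p = -12): {p=-12, r=38}
  after event 7 (t=47: DEC p by 7): {p=-19, r=38}
  after event 8 (t=52: INC q by 3): {p=-19, q=3, r=38}
  after event 9 (t=57: DEL r): {p=-19, q=3}
  after event 10 (t=58: INC q by 3): {p=-19, q=6}
  after event 11 (t=62: DEC p by 15): {p=-34, q=6}
  after event 12 (t=67: SET r = 49): {p=-34, q=6, r=49}

Answer: {p=-34, q=6, r=49}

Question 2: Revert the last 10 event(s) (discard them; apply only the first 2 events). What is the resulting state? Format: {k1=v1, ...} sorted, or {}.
Keep first 2 events (discard last 10):
  after event 1 (t=5: DEL p): {}
  after event 2 (t=8: SET q = 12): {q=12}

Answer: {q=12}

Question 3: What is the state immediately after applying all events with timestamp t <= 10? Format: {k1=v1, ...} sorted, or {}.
Apply events with t <= 10 (2 events):
  after event 1 (t=5: DEL p): {}
  after event 2 (t=8: SET q = 12): {q=12}

Answer: {q=12}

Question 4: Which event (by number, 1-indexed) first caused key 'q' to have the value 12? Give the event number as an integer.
Looking for first event where q becomes 12:
  event 2: q (absent) -> 12  <-- first match

Answer: 2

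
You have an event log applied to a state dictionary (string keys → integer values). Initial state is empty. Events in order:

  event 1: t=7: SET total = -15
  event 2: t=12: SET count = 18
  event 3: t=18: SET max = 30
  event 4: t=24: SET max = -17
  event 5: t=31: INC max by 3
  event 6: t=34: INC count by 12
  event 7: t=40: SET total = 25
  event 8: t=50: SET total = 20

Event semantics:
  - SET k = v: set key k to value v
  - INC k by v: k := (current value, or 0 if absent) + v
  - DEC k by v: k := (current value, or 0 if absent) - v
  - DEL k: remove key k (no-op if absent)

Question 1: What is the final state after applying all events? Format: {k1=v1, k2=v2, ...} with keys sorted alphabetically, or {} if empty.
Answer: {count=30, max=-14, total=20}

Derivation:
  after event 1 (t=7: SET total = -15): {total=-15}
  after event 2 (t=12: SET count = 18): {count=18, total=-15}
  after event 3 (t=18: SET max = 30): {count=18, max=30, total=-15}
  after event 4 (t=24: SET max = -17): {count=18, max=-17, total=-15}
  after event 5 (t=31: INC max by 3): {count=18, max=-14, total=-15}
  after event 6 (t=34: INC count by 12): {count=30, max=-14, total=-15}
  after event 7 (t=40: SET total = 25): {count=30, max=-14, total=25}
  after event 8 (t=50: SET total = 20): {count=30, max=-14, total=20}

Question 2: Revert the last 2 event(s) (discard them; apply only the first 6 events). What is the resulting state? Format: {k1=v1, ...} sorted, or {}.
Answer: {count=30, max=-14, total=-15}

Derivation:
Keep first 6 events (discard last 2):
  after event 1 (t=7: SET total = -15): {total=-15}
  after event 2 (t=12: SET count = 18): {count=18, total=-15}
  after event 3 (t=18: SET max = 30): {count=18, max=30, total=-15}
  after event 4 (t=24: SET max = -17): {count=18, max=-17, total=-15}
  after event 5 (t=31: INC max by 3): {count=18, max=-14, total=-15}
  after event 6 (t=34: INC count by 12): {count=30, max=-14, total=-15}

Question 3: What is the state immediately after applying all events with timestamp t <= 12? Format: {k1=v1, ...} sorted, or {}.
Apply events with t <= 12 (2 events):
  after event 1 (t=7: SET total = -15): {total=-15}
  after event 2 (t=12: SET count = 18): {count=18, total=-15}

Answer: {count=18, total=-15}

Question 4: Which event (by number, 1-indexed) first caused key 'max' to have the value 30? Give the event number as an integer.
Looking for first event where max becomes 30:
  event 3: max (absent) -> 30  <-- first match

Answer: 3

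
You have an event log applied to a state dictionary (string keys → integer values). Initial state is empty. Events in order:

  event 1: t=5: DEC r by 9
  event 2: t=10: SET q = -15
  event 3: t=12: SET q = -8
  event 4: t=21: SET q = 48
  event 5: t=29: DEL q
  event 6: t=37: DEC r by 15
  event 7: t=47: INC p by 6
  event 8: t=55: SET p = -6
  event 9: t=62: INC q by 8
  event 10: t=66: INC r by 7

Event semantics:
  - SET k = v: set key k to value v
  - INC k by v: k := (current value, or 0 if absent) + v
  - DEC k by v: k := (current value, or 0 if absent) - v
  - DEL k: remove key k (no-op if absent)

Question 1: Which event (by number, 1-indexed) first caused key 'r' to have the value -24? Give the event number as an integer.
Answer: 6

Derivation:
Looking for first event where r becomes -24:
  event 1: r = -9
  event 2: r = -9
  event 3: r = -9
  event 4: r = -9
  event 5: r = -9
  event 6: r -9 -> -24  <-- first match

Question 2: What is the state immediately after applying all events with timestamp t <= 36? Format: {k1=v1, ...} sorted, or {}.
Answer: {r=-9}

Derivation:
Apply events with t <= 36 (5 events):
  after event 1 (t=5: DEC r by 9): {r=-9}
  after event 2 (t=10: SET q = -15): {q=-15, r=-9}
  after event 3 (t=12: SET q = -8): {q=-8, r=-9}
  after event 4 (t=21: SET q = 48): {q=48, r=-9}
  after event 5 (t=29: DEL q): {r=-9}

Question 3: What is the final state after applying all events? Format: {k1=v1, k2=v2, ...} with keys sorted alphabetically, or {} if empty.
Answer: {p=-6, q=8, r=-17}

Derivation:
  after event 1 (t=5: DEC r by 9): {r=-9}
  after event 2 (t=10: SET q = -15): {q=-15, r=-9}
  after event 3 (t=12: SET q = -8): {q=-8, r=-9}
  after event 4 (t=21: SET q = 48): {q=48, r=-9}
  after event 5 (t=29: DEL q): {r=-9}
  after event 6 (t=37: DEC r by 15): {r=-24}
  after event 7 (t=47: INC p by 6): {p=6, r=-24}
  after event 8 (t=55: SET p = -6): {p=-6, r=-24}
  after event 9 (t=62: INC q by 8): {p=-6, q=8, r=-24}
  after event 10 (t=66: INC r by 7): {p=-6, q=8, r=-17}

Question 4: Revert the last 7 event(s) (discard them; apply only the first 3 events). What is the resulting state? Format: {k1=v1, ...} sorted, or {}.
Answer: {q=-8, r=-9}

Derivation:
Keep first 3 events (discard last 7):
  after event 1 (t=5: DEC r by 9): {r=-9}
  after event 2 (t=10: SET q = -15): {q=-15, r=-9}
  after event 3 (t=12: SET q = -8): {q=-8, r=-9}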